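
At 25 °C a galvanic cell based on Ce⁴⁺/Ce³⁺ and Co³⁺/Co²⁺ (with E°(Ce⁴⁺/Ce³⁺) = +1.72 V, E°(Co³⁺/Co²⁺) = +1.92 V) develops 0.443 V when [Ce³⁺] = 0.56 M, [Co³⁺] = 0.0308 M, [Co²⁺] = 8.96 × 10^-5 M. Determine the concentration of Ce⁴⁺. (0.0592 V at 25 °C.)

From the Nernst equation, log Q = n(E° − E)/0.0592 = 1(0.20 − 0.443)/0.0592 = -4.105, so Q = 7.86 × 10^-5.
With Q = [Ce⁴⁺]·[Co²⁺]/([Ce³⁺]·[Co³⁺]) and the known concentrations, [Ce⁴⁺] in the numerator gives [Ce⁴⁺] = 0.015 M.

0.015 M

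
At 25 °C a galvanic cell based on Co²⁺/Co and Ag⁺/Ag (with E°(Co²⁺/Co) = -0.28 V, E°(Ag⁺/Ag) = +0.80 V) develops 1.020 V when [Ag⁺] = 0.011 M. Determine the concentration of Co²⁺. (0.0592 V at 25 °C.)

From the Nernst equation, log Q = n(E° − E)/0.0592 = 2(1.08 − 1.020)/0.0592 = 2.027, so Q = 106.
With Q = [Co²⁺]/[Ag⁺]^2 and the known concentrations, [Co²⁺] in the numerator gives [Co²⁺] = 0.013 M.

0.013 M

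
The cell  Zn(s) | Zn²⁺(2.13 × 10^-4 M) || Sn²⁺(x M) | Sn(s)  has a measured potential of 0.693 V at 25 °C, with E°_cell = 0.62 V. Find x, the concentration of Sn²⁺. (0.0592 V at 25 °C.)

0.062 M

From the Nernst equation, log Q = n(E° − E)/0.0592 = 2(0.62 − 0.693)/0.0592 = -2.466, so Q = 0.00342.
With Q = [Zn²⁺]/[Sn²⁺] and the known concentrations, [Sn²⁺] in the denominator gives [Sn²⁺] = 0.062 M.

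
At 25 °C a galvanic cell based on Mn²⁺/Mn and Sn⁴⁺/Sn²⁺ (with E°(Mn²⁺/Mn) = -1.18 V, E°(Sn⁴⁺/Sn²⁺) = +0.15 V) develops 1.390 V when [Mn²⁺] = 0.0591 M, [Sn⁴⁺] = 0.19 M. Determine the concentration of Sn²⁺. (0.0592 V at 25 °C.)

From the Nernst equation, log Q = n(E° − E)/0.0592 = 2(1.33 − 1.390)/0.0592 = -2.027, so Q = 0.00940.
With Q = [Mn²⁺]·[Sn²⁺]/[Sn⁴⁺] and the known concentrations, [Sn²⁺] in the numerator gives [Sn²⁺] = 0.03 M.

0.03 M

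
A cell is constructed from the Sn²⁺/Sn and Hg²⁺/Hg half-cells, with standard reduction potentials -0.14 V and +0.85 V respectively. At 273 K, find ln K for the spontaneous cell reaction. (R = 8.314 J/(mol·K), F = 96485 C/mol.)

E°_cell = +0.85 − (-0.14) = 0.99 V, with n = 2 electrons transferred.
At equilibrium E = 0, so the Nernst equation gives ln K = nFE°/RT = (2)(96485)(0.99)/((8.314)(273)) = 84.17.

ln K = 84.2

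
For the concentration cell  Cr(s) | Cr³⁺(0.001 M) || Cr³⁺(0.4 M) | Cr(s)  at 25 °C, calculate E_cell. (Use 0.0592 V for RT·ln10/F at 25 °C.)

Both half-cells are Cr³⁺/Cr, so E°_cell = 0. The concentrated side is the cathode; the cell reaction moves Cr³⁺ from high to low concentration with n = 3.
Q = [Cr³⁺]_dilute/[Cr³⁺]_conc = 0.001/0.4 = 0.00250.
E = 0 − (0.0592/3) log Q = −(0.0592/3)(-2.602) = 0.0513 V.

0.051 V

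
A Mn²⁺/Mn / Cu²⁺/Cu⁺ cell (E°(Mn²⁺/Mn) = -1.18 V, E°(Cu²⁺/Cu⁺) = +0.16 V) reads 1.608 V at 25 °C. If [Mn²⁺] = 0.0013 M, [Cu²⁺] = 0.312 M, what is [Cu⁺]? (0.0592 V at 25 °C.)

From the Nernst equation, log Q = n(E° − E)/0.0592 = 2(1.34 − 1.608)/0.0592 = -9.054, so Q = 8.83 × 10^-10.
With Q = [Mn²⁺]·[Cu⁺]^2/[Cu²⁺]^2 and the known concentrations, [Cu⁺]^2 in the numerator gives [Cu⁺] = 2.6 × 10^-4 M.

2.6 × 10^-4 M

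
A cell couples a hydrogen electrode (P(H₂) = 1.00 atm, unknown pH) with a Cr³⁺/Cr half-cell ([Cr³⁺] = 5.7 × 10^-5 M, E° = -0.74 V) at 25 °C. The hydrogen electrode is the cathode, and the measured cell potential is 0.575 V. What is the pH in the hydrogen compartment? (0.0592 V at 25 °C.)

pH = 4.20

E°_cell = 0.74 V and n = 6.
log Q = n(E° − E)/0.0592 = 6×(0.74 − 0.575)/0.0592 = 16.723.
With Q = [Cr³⁺]^2·P(H₂)^3 / [H⁺]^6, solving for [H⁺] gives log[H⁺] = -4.202, so pH = 4.20.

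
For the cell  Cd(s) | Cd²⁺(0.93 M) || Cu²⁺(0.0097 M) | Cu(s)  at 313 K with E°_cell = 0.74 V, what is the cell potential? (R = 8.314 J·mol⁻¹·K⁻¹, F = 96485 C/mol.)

Balancing electrons gives n = 2; the reaction quotient is Q = [Cd²⁺]/[Cu²⁺] = 95.9.
E = E° − (RT/nF) ln Q = 0.74 − (8.314×313)/(2×96485) × (4.563) = 0.740 − 0.062 = 0.678 V.

0.678 V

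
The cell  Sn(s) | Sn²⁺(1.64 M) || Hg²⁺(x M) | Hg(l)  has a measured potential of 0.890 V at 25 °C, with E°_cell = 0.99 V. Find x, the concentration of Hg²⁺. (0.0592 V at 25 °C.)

6.9 × 10^-4 M

From the Nernst equation, log Q = n(E° − E)/0.0592 = 2(0.99 − 0.890)/0.0592 = 3.378, so Q = 2390.
With Q = [Sn²⁺]/[Hg²⁺] and the known concentrations, [Hg²⁺] in the denominator gives [Hg²⁺] = 6.9 × 10^-4 M.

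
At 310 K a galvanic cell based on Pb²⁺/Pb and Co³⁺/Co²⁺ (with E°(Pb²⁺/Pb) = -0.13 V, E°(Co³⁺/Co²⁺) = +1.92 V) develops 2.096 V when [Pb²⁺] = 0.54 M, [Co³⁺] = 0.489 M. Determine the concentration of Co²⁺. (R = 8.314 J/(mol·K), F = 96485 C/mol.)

From the Nernst equation, ln Q = nF(E° − E)/RT = 2×96485×(2.05 − 2.096)/(8.314×310) = -3.444, so Q = 0.0319.
With Q = [Pb²⁺]·[Co²⁺]^2/[Co³⁺]^2 and the known concentrations, [Co²⁺]^2 in the numerator gives [Co²⁺] = 0.12 M.

0.12 M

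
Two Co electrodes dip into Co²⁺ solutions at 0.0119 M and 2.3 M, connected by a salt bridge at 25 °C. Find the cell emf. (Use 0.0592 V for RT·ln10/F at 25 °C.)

Both half-cells are Co²⁺/Co, so E°_cell = 0. The concentrated side is the cathode; the cell reaction moves Co²⁺ from high to low concentration with n = 2.
Q = [Co²⁺]_dilute/[Co²⁺]_conc = 0.0119/2.3 = 0.00517.
E = 0 − (0.0592/2) log Q = −(0.0592/2)(-2.286) = 0.0677 V.

0.068 V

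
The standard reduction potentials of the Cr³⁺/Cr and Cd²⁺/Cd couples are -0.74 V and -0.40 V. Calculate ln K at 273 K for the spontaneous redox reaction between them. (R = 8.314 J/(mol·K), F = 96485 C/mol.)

E°_cell = -0.40 − (-0.74) = 0.34 V, with n = 6 electrons transferred.
At equilibrium E = 0, so the Nernst equation gives ln K = nFE°/RT = (6)(96485)(0.34)/((8.314)(273)) = 86.72.

ln K = 86.7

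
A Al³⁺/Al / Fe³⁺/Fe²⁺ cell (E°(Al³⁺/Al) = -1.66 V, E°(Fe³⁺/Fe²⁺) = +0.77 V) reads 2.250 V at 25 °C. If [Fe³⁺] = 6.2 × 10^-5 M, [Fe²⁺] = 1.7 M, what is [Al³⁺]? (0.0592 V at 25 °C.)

From the Nernst equation, log Q = n(E° − E)/0.0592 = 3(2.43 − 2.250)/0.0592 = 9.122, so Q = 1.32 × 10^9.
With Q = [Al³⁺]·[Fe²⁺]^3/[Fe³⁺]^3 and the known concentrations, [Al³⁺] in the numerator gives [Al³⁺] = 6.4 × 10^-5 M.

6.4 × 10^-5 M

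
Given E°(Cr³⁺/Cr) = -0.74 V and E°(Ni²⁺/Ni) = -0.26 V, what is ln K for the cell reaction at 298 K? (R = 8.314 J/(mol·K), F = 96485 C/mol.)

E°_cell = -0.26 − (-0.74) = 0.48 V, with n = 6 electrons transferred.
At equilibrium E = 0, so the Nernst equation gives ln K = nFE°/RT = (6)(96485)(0.48)/((8.314)(298)) = 112.16.

ln K = 112.2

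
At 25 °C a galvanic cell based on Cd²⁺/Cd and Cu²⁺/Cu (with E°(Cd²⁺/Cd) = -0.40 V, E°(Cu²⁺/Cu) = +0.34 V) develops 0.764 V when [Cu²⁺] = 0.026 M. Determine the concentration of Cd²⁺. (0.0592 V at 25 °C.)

0.004 M

From the Nernst equation, log Q = n(E° − E)/0.0592 = 2(0.74 − 0.764)/0.0592 = -0.811, so Q = 0.155.
With Q = [Cd²⁺]/[Cu²⁺] and the known concentrations, [Cd²⁺] in the numerator gives [Cd²⁺] = 0.004 M.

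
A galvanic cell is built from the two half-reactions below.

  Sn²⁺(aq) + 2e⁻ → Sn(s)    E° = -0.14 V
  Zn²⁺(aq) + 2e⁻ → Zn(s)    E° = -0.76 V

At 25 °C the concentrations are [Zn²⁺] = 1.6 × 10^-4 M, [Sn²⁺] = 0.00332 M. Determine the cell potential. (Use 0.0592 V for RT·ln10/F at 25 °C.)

The Sn²⁺/Sn couple has the higher reduction potential and acts as the cathode, so E°_cell = -0.14 − (-0.76) = 0.62 V.
Balancing electrons gives n = 2; the reaction quotient is Q = [Zn²⁺]/[Sn²⁺] = 0.0482.
At 25 °C, E = E° − (0.0592/n) log Q = 0.62 − (0.0592/2)(-1.317) = 0.620 + 0.039 = 0.659 V.

0.659 V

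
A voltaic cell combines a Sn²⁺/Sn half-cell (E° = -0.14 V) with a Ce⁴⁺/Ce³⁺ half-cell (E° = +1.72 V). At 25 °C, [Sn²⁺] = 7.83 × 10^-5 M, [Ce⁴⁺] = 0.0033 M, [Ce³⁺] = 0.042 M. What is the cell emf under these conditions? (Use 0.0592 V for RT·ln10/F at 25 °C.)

1.92 V

The Ce⁴⁺/Ce³⁺ couple has the higher reduction potential and acts as the cathode, so E°_cell = +1.72 − (-0.14) = 1.86 V.
Balancing electrons gives n = 2; the reaction quotient is Q = [Sn²⁺]·[Ce³⁺]^2/[Ce⁴⁺]^2 = 0.0127.
At 25 °C, E = E° − (0.0592/n) log Q = 1.86 − (0.0592/2)(-1.897) = 1.860 + 0.056 = 1.916 V.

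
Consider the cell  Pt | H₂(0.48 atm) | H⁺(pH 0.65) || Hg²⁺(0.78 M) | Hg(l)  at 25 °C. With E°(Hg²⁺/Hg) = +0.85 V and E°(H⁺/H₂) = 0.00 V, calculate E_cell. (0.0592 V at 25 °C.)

The Hg²⁺/Hg couple is the cathode, so E°_cell = 0.85 V; n = 2.
[H⁺] = 10^(−0.65) = 0.22 M, and Q = [H⁺]^2 / ([Hg²⁺]·P(H₂)) = 0.134.
E = E° − (0.0592/2) log Q = 0.85 − (0.0592/2)(-0.873) = 0.876 V.

0.88 V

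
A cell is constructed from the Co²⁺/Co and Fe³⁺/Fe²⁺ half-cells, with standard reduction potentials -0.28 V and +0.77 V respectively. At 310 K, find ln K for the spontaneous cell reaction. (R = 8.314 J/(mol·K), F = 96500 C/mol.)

ln K = 78.6

E°_cell = +0.77 − (-0.28) = 1.05 V, with n = 2 electrons transferred.
At equilibrium E = 0, so the Nernst equation gives ln K = nFE°/RT = (2)(96500)(1.05)/((8.314)(310)) = 78.63.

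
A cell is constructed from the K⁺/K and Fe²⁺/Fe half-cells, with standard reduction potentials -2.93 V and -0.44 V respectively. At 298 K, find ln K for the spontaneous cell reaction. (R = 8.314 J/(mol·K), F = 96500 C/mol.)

E°_cell = -0.44 − (-2.93) = 2.49 V, with n = 2 electrons transferred.
At equilibrium E = 0, so the Nernst equation gives ln K = nFE°/RT = (2)(96500)(2.49)/((8.314)(298)) = 193.97.

ln K = 194.0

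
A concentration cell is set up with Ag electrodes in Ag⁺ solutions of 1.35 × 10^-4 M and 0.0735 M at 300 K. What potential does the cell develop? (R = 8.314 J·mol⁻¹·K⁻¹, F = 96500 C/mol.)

0.16 V

Both half-cells are Ag⁺/Ag, so E°_cell = 0. The concentrated side is the cathode; the cell reaction moves Ag⁺ from high to low concentration with n = 1.
Q = [Ag⁺]_dilute/[Ag⁺]_conc = 1.35 × 10^-4/0.0735 = 0.00184.
E = 0 − (RT/nF) ln Q = −((8.314×300)/(1×96500))(-6.300) = 0.1628 V.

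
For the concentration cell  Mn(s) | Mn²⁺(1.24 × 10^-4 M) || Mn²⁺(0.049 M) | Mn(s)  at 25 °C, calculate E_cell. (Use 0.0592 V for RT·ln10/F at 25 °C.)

Both half-cells are Mn²⁺/Mn, so E°_cell = 0. The concentrated side is the cathode; the cell reaction moves Mn²⁺ from high to low concentration with n = 2.
Q = [Mn²⁺]_dilute/[Mn²⁺]_conc = 1.24 × 10^-4/0.049 = 0.00253.
E = 0 − (0.0592/2) log Q = −(0.0592/2)(-2.597) = 0.0769 V.

0.077 V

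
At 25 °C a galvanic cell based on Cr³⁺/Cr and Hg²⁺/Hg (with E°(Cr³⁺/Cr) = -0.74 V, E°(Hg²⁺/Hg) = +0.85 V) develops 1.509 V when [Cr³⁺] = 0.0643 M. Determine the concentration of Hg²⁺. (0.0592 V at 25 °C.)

2.9 × 10^-4 M

From the Nernst equation, log Q = n(E° − E)/0.0592 = 6(1.59 − 1.509)/0.0592 = 8.209, so Q = 1.62 × 10^8.
With Q = [Cr³⁺]^2/[Hg²⁺]^3 and the known concentrations, [Hg²⁺]^3 in the denominator gives [Hg²⁺] = 2.9 × 10^-4 M.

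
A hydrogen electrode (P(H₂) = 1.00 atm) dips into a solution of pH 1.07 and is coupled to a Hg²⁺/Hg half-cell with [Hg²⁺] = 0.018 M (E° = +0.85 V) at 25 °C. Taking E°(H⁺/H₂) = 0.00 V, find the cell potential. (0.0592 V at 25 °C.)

0.86 V

The Hg²⁺/Hg couple is the cathode, so E°_cell = 0.85 V; n = 2.
[H⁺] = 10^(−1.07) = 0.085 M, and Q = [H⁺]^2 / ([Hg²⁺]·P(H₂)) = 0.402.
E = E° − (0.0592/2) log Q = 0.85 − (0.0592/2)(-0.395) = 0.862 V.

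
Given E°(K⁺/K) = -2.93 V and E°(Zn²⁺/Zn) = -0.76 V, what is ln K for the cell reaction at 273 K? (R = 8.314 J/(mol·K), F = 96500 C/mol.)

ln K = 184.5

E°_cell = -0.76 − (-2.93) = 2.17 V, with n = 2 electrons transferred.
At equilibrium E = 0, so the Nernst equation gives ln K = nFE°/RT = (2)(96500)(2.17)/((8.314)(273)) = 184.52.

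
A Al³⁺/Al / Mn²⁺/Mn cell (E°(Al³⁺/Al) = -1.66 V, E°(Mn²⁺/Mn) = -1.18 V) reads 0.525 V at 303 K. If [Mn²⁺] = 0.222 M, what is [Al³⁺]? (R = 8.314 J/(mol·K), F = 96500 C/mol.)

5.9 × 10^-4 M

From the Nernst equation, ln Q = nF(E° − E)/RT = 6×96500×(0.48 − 0.525)/(8.314×303) = -10.343, so Q = 3.22 × 10^-5.
With Q = [Al³⁺]^2/[Mn²⁺]^3 and the known concentrations, [Al³⁺]^2 in the numerator gives [Al³⁺] = 5.9 × 10^-4 M.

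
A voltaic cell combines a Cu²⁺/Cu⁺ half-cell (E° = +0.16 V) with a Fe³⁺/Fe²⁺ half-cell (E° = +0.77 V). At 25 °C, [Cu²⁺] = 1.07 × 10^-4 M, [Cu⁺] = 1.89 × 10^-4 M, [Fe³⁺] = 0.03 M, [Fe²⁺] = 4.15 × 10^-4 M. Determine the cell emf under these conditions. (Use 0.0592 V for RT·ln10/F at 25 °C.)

0.735 V

The Fe³⁺/Fe²⁺ couple has the higher reduction potential and acts as the cathode, so E°_cell = +0.77 − (+0.16) = 0.61 V.
Balancing electrons gives n = 1; the reaction quotient is Q = [Cu²⁺]·[Fe²⁺]/([Cu⁺]·[Fe³⁺]) = 0.00783.
At 25 °C, E = E° − (0.0592/n) log Q = 0.61 − (0.0592/1)(-2.106) = 0.610 + 0.125 = 0.735 V.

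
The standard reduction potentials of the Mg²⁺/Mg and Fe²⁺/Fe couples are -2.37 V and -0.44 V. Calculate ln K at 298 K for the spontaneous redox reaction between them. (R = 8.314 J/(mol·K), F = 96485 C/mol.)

E°_cell = -0.44 − (-2.37) = 1.93 V, with n = 2 electrons transferred.
At equilibrium E = 0, so the Nernst equation gives ln K = nFE°/RT = (2)(96485)(1.93)/((8.314)(298)) = 150.32.

ln K = 150.3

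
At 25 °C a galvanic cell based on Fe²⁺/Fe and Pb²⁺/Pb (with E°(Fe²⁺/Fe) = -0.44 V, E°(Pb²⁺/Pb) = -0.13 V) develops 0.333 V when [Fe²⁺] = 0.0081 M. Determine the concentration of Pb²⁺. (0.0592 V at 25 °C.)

0.048 M

From the Nernst equation, log Q = n(E° − E)/0.0592 = 2(0.31 − 0.333)/0.0592 = -0.777, so Q = 0.167.
With Q = [Fe²⁺]/[Pb²⁺] and the known concentrations, [Pb²⁺] in the denominator gives [Pb²⁺] = 0.048 M.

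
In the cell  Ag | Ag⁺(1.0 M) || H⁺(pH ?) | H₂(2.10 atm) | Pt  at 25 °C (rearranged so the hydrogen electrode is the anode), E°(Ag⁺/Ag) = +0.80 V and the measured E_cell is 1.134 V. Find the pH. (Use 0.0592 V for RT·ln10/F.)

E°_cell = 0.80 V and n = 2.
log Q = n(E° − E)/0.0592 = 2×(0.80 − 1.134)/0.0592 = -11.284.
With Q = [H⁺]^2 / ([Ag⁺]^2·P(H₂)), solving for [H⁺] gives log[H⁺] = -5.481, so pH = 5.48.

pH = 5.48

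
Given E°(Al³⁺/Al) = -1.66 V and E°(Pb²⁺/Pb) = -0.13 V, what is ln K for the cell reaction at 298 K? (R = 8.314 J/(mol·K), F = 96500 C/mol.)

ln K = 357.6

E°_cell = -0.13 − (-1.66) = 1.53 V, with n = 6 electrons transferred.
At equilibrium E = 0, so the Nernst equation gives ln K = nFE°/RT = (6)(96500)(1.53)/((8.314)(298)) = 357.56.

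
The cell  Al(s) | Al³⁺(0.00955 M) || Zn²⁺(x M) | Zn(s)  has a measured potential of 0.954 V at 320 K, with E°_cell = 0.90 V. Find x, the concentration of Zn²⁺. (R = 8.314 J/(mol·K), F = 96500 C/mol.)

2.3 M

From the Nernst equation, ln Q = nF(E° − E)/RT = 6×96500×(0.90 − 0.954)/(8.314×320) = -11.752, so Q = 7.87 × 10^-6.
With Q = [Al³⁺]^2/[Zn²⁺]^3 and the known concentrations, [Zn²⁺]^3 in the denominator gives [Zn²⁺] = 2.3 M.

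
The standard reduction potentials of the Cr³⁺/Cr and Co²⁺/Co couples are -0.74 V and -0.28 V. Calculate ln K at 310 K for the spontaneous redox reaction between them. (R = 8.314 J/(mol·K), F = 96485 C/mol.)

ln K = 103.3

E°_cell = -0.28 − (-0.74) = 0.46 V, with n = 6 electrons transferred.
At equilibrium E = 0, so the Nernst equation gives ln K = nFE°/RT = (6)(96485)(0.46)/((8.314)(310)) = 103.32.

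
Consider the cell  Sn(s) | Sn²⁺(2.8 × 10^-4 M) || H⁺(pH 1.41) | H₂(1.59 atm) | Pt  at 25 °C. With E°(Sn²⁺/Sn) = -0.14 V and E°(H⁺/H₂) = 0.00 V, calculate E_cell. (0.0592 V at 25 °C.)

0.16 V

The hydrogen couple is the cathode, so E°_cell = 0.14 V; n = 2.
[H⁺] = 10^(−1.41) = 0.039 M, and Q = [Sn²⁺]·P(H₂) / [H⁺]^2 = 0.294.
E = E° − (0.0592/2) log Q = 0.14 − (0.0592/2)(-0.531) = 0.156 V.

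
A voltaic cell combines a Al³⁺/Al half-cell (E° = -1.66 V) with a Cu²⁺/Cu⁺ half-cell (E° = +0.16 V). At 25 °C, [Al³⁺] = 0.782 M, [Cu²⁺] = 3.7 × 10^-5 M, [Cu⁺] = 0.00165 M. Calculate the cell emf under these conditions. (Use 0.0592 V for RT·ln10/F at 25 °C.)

1.72 V

The Cu²⁺/Cu⁺ couple has the higher reduction potential and acts as the cathode, so E°_cell = +0.16 − (-1.66) = 1.82 V.
Balancing electrons gives n = 3; the reaction quotient is Q = [Al³⁺]·[Cu⁺]^3/[Cu²⁺]^3 = 6.94 × 10^4.
At 25 °C, E = E° − (0.0592/n) log Q = 1.82 − (0.0592/3)(4.841) = 1.820 − 0.096 = 1.724 V.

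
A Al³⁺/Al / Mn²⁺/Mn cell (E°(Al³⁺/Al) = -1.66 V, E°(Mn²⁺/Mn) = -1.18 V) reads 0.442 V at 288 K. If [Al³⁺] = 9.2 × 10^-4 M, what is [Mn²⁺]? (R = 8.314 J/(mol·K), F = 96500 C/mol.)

From the Nernst equation, ln Q = nF(E° − E)/RT = 6×96500×(0.48 − 0.442)/(8.314×288) = 9.189, so Q = 9790.
With Q = [Al³⁺]^2/[Mn²⁺]^3 and the known concentrations, [Mn²⁺]^3 in the denominator gives [Mn²⁺] = 4.4 × 10^-4 M.

4.4 × 10^-4 M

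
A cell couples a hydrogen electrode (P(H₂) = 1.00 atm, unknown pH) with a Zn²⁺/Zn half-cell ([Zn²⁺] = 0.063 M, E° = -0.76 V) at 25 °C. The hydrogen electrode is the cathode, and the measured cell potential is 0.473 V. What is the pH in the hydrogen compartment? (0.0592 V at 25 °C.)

E°_cell = 0.76 V and n = 2.
log Q = n(E° − E)/0.0592 = 2×(0.76 − 0.473)/0.0592 = 9.696.
With Q = [Zn²⁺]·P(H₂) / [H⁺]^2, solving for [H⁺] gives log[H⁺] = -5.448, so pH = 5.45.

pH = 5.45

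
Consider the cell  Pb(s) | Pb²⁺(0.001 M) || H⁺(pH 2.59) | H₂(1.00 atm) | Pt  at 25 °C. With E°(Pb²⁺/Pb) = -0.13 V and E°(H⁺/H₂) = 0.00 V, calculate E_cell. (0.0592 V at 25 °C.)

The hydrogen couple is the cathode, so E°_cell = 0.13 V; n = 2.
[H⁺] = 10^(−2.59) = 0.0026 M, and Q = [Pb²⁺]·P(H₂) / [H⁺]^2 = 151.
E = E° − (0.0592/2) log Q = 0.13 − (0.0592/2)(2.180) = 0.065 V.

0.065 V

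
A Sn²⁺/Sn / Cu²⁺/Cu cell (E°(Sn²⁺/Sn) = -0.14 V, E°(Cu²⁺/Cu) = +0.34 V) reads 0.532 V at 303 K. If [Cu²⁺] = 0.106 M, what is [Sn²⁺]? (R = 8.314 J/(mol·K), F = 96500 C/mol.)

From the Nernst equation, ln Q = nF(E° − E)/RT = 2×96500×(0.48 − 0.532)/(8.314×303) = -3.984, so Q = 0.0186.
With Q = [Sn²⁺]/[Cu²⁺] and the known concentrations, [Sn²⁺] in the numerator gives [Sn²⁺] = 0.002 M.

0.002 M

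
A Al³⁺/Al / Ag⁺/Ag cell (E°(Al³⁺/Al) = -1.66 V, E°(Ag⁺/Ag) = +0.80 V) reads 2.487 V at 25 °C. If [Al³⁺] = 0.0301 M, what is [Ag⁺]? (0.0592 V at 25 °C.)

0.89 M

From the Nernst equation, log Q = n(E° − E)/0.0592 = 3(2.46 − 2.487)/0.0592 = -1.368, so Q = 0.0428.
With Q = [Al³⁺]/[Ag⁺]^3 and the known concentrations, [Ag⁺]^3 in the denominator gives [Ag⁺] = 0.89 M.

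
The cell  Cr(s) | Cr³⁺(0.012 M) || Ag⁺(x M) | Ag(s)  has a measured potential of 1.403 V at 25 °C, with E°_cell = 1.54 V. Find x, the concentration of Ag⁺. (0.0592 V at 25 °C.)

From the Nernst equation, log Q = n(E° − E)/0.0592 = 3(1.54 − 1.403)/0.0592 = 6.943, so Q = 8.76 × 10^6.
With Q = [Cr³⁺]/[Ag⁺]^3 and the known concentrations, [Ag⁺]^3 in the denominator gives [Ag⁺] = 0.0011 M.

0.0011 M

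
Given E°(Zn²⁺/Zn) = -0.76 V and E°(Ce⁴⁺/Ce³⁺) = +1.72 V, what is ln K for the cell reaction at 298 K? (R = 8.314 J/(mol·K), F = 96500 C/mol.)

ln K = 193.2

E°_cell = +1.72 − (-0.76) = 2.48 V, with n = 2 electrons transferred.
At equilibrium E = 0, so the Nernst equation gives ln K = nFE°/RT = (2)(96500)(2.48)/((8.314)(298)) = 193.19.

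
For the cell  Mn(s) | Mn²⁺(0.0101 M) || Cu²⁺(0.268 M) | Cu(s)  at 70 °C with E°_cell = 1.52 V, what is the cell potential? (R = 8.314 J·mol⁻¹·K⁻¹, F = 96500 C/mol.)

Balancing electrons gives n = 2; the reaction quotient is Q = [Mn²⁺]/[Cu²⁺] = 0.0377.
E = E° − (RT/nF) ln Q = 1.52 − (8.314×343)/(2×96500) × (-3.278) = 1.520 + 0.048 = 1.568 V.

1.57 V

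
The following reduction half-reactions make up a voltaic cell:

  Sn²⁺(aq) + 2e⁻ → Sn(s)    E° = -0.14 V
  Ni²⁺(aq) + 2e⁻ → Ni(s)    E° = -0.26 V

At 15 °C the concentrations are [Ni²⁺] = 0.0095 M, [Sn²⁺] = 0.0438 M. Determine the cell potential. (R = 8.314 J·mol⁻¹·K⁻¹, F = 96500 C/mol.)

0.139 V

The Sn²⁺/Sn couple has the higher reduction potential and acts as the cathode, so E°_cell = -0.14 − (-0.26) = 0.12 V.
Balancing electrons gives n = 2; the reaction quotient is Q = [Ni²⁺]/[Sn²⁺] = 0.217.
E = E° − (RT/nF) ln Q = 0.12 − (8.314×288)/(2×96500) × (-1.528) = 0.120 + 0.019 = 0.139 V.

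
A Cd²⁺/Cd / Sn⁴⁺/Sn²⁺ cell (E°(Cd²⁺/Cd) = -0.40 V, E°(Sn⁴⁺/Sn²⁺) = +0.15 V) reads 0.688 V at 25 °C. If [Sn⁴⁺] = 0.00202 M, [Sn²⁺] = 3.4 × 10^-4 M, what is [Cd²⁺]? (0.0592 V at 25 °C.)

1.3 × 10^-4 M

From the Nernst equation, log Q = n(E° − E)/0.0592 = 2(0.55 − 0.688)/0.0592 = -4.662, so Q = 2.18 × 10^-5.
With Q = [Cd²⁺]·[Sn²⁺]/[Sn⁴⁺] and the known concentrations, [Cd²⁺] in the numerator gives [Cd²⁺] = 1.3 × 10^-4 M.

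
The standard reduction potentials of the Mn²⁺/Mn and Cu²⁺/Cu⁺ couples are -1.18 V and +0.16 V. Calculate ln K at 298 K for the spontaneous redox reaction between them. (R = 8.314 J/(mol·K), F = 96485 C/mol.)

ln K = 104.4

E°_cell = +0.16 − (-1.18) = 1.34 V, with n = 2 electrons transferred.
At equilibrium E = 0, so the Nernst equation gives ln K = nFE°/RT = (2)(96485)(1.34)/((8.314)(298)) = 104.37.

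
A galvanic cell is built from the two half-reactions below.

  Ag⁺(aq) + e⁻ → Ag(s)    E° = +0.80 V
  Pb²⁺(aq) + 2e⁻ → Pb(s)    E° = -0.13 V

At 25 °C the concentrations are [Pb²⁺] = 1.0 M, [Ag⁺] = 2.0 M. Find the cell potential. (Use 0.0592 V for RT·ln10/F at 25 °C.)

The Ag⁺/Ag couple has the higher reduction potential and acts as the cathode, so E°_cell = +0.80 − (-0.13) = 0.93 V.
Balancing electrons gives n = 2; the reaction quotient is Q = [Pb²⁺]/[Ag⁺]^2 = 0.250.
At 25 °C, E = E° − (0.0592/n) log Q = 0.93 − (0.0592/2)(-0.602) = 0.930 + 0.018 = 0.948 V.

0.948 V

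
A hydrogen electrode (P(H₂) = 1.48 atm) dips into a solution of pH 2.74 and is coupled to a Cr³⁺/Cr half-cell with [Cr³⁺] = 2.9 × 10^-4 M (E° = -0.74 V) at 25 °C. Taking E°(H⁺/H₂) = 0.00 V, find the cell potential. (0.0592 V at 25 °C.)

0.64 V

The hydrogen couple is the cathode, so E°_cell = 0.74 V; n = 6.
[H⁺] = 10^(−2.74) = 0.0018 M, and Q = [Cr³⁺]^2·P(H₂)^3 / [H⁺]^6 = 7.51 × 10^9.
E = E° − (0.0592/6) log Q = 0.74 − (0.0592/6)(9.876) = 0.643 V.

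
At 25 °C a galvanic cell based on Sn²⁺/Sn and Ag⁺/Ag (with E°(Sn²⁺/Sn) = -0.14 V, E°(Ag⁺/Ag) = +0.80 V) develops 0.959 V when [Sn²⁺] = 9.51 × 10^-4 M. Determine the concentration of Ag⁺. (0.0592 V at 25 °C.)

From the Nernst equation, log Q = n(E° − E)/0.0592 = 2(0.94 − 0.959)/0.0592 = -0.642, so Q = 0.228.
With Q = [Sn²⁺]/[Ag⁺]^2 and the known concentrations, [Ag⁺]^2 in the denominator gives [Ag⁺] = 0.065 M.

0.065 M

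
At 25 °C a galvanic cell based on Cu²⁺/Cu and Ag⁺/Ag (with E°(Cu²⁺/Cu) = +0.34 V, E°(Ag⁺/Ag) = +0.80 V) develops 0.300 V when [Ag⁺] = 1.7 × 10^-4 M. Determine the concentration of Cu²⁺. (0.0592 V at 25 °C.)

0.0074 M

From the Nernst equation, log Q = n(E° − E)/0.0592 = 2(0.46 − 0.300)/0.0592 = 5.405, so Q = 2.54 × 10^5.
With Q = [Cu²⁺]/[Ag⁺]^2 and the known concentrations, [Cu²⁺] in the numerator gives [Cu²⁺] = 0.0074 M.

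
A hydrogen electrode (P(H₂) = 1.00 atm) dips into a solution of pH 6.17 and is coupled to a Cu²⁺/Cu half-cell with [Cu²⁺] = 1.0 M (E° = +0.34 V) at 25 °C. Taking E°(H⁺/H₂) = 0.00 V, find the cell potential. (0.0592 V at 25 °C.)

0.71 V

The Cu²⁺/Cu couple is the cathode, so E°_cell = 0.34 V; n = 2.
[H⁺] = 10^(−6.17) = 6.8 × 10^-7 M, and Q = [H⁺]^2 / ([Cu²⁺]·P(H₂)) = 4.57 × 10^-13.
E = E° − (0.0592/2) log Q = 0.34 − (0.0592/2)(-12.340) = 0.705 V.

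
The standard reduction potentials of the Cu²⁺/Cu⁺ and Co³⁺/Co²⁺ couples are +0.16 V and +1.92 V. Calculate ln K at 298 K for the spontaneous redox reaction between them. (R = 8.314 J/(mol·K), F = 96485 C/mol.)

E°_cell = +1.92 − (+0.16) = 1.76 V, with n = 1 electron transferred.
At equilibrium E = 0, so the Nernst equation gives ln K = nFE°/RT = (1)(96485)(1.76)/((8.314)(298)) = 68.54.

ln K = 68.5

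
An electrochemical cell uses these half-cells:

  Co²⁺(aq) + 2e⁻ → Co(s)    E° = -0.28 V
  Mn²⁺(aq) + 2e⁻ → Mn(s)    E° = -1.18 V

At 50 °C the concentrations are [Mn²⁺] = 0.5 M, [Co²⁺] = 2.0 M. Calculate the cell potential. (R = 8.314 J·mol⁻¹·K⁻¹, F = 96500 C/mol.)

The Co²⁺/Co couple has the higher reduction potential and acts as the cathode, so E°_cell = -0.28 − (-1.18) = 0.90 V.
Balancing electrons gives n = 2; the reaction quotient is Q = [Mn²⁺]/[Co²⁺] = 0.250.
E = E° − (RT/nF) ln Q = 0.90 − (8.314×323)/(2×96500) × (-1.386) = 0.900 + 0.019 = 0.919 V.

0.919 V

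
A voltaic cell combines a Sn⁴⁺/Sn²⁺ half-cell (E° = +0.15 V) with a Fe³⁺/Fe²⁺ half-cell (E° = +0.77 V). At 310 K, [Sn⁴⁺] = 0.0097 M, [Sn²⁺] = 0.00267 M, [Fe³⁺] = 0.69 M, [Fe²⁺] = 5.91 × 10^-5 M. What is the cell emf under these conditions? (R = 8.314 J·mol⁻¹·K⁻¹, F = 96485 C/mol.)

The Fe³⁺/Fe²⁺ couple has the higher reduction potential and acts as the cathode, so E°_cell = +0.77 − (+0.15) = 0.62 V.
Balancing electrons gives n = 2; the reaction quotient is Q = [Sn⁴⁺]·[Fe²⁺]^2/([Sn²⁺]·[Fe³⁺]^2) = 2.67 × 10^-8.
E = E° − (RT/nF) ln Q = 0.62 − (8.314×310)/(2×96485) × (-17.440) = 0.620 + 0.233 = 0.853 V.

0.853 V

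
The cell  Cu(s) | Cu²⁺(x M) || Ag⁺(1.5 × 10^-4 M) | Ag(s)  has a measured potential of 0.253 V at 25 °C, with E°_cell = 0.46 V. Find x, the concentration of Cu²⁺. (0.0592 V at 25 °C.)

From the Nernst equation, log Q = n(E° − E)/0.0592 = 2(0.46 − 0.253)/0.0592 = 6.993, so Q = 9.85 × 10^6.
With Q = [Cu²⁺]/[Ag⁺]^2 and the known concentrations, [Cu²⁺] in the numerator gives [Cu²⁺] = 0.22 M.

0.22 M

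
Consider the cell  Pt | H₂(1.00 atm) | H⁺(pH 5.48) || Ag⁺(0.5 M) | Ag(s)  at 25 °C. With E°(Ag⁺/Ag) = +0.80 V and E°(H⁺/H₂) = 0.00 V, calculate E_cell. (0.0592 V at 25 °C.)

The Ag⁺/Ag couple is the cathode, so E°_cell = 0.80 V; n = 2.
[H⁺] = 10^(−5.48) = 3.3 × 10^-6 M, and Q = [H⁺]^2 / ([Ag⁺]^2·P(H₂)) = 4.39 × 10^-11.
E = E° − (0.0592/2) log Q = 0.80 − (0.0592/2)(-10.358) = 1.107 V.

1.11 V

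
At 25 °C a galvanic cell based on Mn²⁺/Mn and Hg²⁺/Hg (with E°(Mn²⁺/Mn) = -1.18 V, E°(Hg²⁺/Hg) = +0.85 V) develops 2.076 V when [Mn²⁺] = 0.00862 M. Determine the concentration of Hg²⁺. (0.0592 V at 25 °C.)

0.31 M

From the Nernst equation, log Q = n(E° − E)/0.0592 = 2(2.03 − 2.076)/0.0592 = -1.554, so Q = 0.0279.
With Q = [Mn²⁺]/[Hg²⁺] and the known concentrations, [Hg²⁺] in the denominator gives [Hg²⁺] = 0.31 M.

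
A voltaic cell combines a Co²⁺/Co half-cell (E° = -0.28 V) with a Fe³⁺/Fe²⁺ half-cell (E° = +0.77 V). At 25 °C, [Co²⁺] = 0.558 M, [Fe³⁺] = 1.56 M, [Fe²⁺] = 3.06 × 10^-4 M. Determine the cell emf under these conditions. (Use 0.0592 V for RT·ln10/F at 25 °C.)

1.28 V

The Fe³⁺/Fe²⁺ couple has the higher reduction potential and acts as the cathode, so E°_cell = +0.77 − (-0.28) = 1.05 V.
Balancing electrons gives n = 2; the reaction quotient is Q = [Co²⁺]·[Fe²⁺]^2/[Fe³⁺]^2 = 2.15 × 10^-8.
At 25 °C, E = E° − (0.0592/n) log Q = 1.05 − (0.0592/2)(-7.668) = 1.050 + 0.227 = 1.277 V.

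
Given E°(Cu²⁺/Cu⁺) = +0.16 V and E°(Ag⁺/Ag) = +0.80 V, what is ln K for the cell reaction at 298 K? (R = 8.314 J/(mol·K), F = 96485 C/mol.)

E°_cell = +0.80 − (+0.16) = 0.64 V, with n = 1 electron transferred.
At equilibrium E = 0, so the Nernst equation gives ln K = nFE°/RT = (1)(96485)(0.64)/((8.314)(298)) = 24.92.

ln K = 24.9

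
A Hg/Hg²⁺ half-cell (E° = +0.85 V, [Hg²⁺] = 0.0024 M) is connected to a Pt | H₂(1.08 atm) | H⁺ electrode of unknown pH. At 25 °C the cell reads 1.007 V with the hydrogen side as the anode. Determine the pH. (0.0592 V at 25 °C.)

pH = 3.95

E°_cell = 0.85 V and n = 2.
log Q = n(E° − E)/0.0592 = 2×(0.85 − 1.007)/0.0592 = -5.304.
With Q = [H⁺]^2 / ([Hg²⁺]·P(H₂)), solving for [H⁺] gives log[H⁺] = -3.945, so pH = 3.95.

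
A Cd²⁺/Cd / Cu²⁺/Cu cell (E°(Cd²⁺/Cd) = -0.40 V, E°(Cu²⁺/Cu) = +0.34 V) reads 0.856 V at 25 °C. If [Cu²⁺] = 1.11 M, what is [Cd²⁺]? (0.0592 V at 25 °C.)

1.3 × 10^-4 M

From the Nernst equation, log Q = n(E° − E)/0.0592 = 2(0.74 − 0.856)/0.0592 = -3.919, so Q = 1.21 × 10^-4.
With Q = [Cd²⁺]/[Cu²⁺] and the known concentrations, [Cd²⁺] in the numerator gives [Cd²⁺] = 1.3 × 10^-4 M.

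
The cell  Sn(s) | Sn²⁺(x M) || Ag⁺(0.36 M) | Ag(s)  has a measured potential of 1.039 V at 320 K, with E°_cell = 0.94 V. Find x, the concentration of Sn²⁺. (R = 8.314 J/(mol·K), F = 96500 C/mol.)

From the Nernst equation, ln Q = nF(E° − E)/RT = 2×96500×(0.94 − 1.039)/(8.314×320) = -7.182, so Q = 7.6 × 10^-4.
With Q = [Sn²⁺]/[Ag⁺]^2 and the known concentrations, [Sn²⁺] in the numerator gives [Sn²⁺] = 9.9 × 10^-5 M.

9.9 × 10^-5 M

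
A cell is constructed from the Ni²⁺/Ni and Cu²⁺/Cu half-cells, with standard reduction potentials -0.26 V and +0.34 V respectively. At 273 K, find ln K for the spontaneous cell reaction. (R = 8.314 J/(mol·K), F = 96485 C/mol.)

ln K = 51.0

E°_cell = +0.34 − (-0.26) = 0.60 V, with n = 2 electrons transferred.
At equilibrium E = 0, so the Nernst equation gives ln K = nFE°/RT = (2)(96485)(0.60)/((8.314)(273)) = 51.01.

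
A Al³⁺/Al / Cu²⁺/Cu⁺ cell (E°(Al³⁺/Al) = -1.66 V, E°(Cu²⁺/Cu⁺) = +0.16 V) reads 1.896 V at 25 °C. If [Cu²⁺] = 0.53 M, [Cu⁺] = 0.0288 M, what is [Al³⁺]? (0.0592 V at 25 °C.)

0.88 M

From the Nernst equation, log Q = n(E° − E)/0.0592 = 3(1.82 − 1.896)/0.0592 = -3.851, so Q = 1.41 × 10^-4.
With Q = [Al³⁺]·[Cu⁺]^3/[Cu²⁺]^3 and the known concentrations, [Al³⁺] in the numerator gives [Al³⁺] = 0.88 M.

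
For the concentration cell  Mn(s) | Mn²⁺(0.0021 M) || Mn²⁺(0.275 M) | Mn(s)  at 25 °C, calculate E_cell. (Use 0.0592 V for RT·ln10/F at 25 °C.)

0.063 V

Both half-cells are Mn²⁺/Mn, so E°_cell = 0. The concentrated side is the cathode; the cell reaction moves Mn²⁺ from high to low concentration with n = 2.
Q = [Mn²⁺]_dilute/[Mn²⁺]_conc = 0.0021/0.275 = 0.00764.
E = 0 − (0.0592/2) log Q = −(0.0592/2)(-2.117) = 0.0627 V.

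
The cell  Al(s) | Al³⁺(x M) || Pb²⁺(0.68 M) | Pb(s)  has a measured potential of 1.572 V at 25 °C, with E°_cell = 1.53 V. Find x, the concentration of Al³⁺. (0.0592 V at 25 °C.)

0.0042 M

From the Nernst equation, log Q = n(E° − E)/0.0592 = 6(1.53 − 1.572)/0.0592 = -4.257, so Q = 5.54 × 10^-5.
With Q = [Al³⁺]^2/[Pb²⁺]^3 and the known concentrations, [Al³⁺]^2 in the numerator gives [Al³⁺] = 0.0042 M.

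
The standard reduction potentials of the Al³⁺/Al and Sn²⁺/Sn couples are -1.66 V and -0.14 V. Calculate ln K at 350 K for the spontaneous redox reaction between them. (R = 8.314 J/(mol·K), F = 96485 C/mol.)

E°_cell = -0.14 − (-1.66) = 1.52 V, with n = 6 electrons transferred.
At equilibrium E = 0, so the Nernst equation gives ln K = nFE°/RT = (6)(96485)(1.52)/((8.314)(350)) = 302.40.

ln K = 302.4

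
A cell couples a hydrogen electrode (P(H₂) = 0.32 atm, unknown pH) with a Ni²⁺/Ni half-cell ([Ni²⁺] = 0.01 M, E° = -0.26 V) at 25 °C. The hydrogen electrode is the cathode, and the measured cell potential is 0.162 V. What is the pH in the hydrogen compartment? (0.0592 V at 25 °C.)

pH = 2.90

E°_cell = 0.26 V and n = 2.
log Q = n(E° − E)/0.0592 = 2×(0.26 − 0.162)/0.0592 = 3.311.
With Q = [Ni²⁺]·P(H₂) / [H⁺]^2, solving for [H⁺] gives log[H⁺] = -2.903, so pH = 2.90.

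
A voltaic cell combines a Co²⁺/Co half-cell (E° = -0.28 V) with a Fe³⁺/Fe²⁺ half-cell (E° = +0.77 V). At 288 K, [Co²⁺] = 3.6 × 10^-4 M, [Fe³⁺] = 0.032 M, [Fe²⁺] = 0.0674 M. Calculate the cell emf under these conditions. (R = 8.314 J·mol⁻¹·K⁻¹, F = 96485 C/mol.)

The Fe³⁺/Fe²⁺ couple has the higher reduction potential and acts as the cathode, so E°_cell = +0.77 − (-0.28) = 1.05 V.
Balancing electrons gives n = 2; the reaction quotient is Q = [Co²⁺]·[Fe²⁺]^2/[Fe³⁺]^2 = 0.00160.
E = E° − (RT/nF) ln Q = 1.05 − (8.314×288)/(2×96485) × (-6.440) = 1.050 + 0.080 = 1.130 V.

1.13 V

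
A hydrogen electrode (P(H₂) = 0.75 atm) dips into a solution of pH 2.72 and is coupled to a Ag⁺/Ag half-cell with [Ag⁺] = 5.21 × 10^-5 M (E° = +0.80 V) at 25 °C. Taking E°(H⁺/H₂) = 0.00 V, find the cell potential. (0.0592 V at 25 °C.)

0.70 V

The Ag⁺/Ag couple is the cathode, so E°_cell = 0.80 V; n = 2.
[H⁺] = 10^(−2.72) = 0.0019 M, and Q = [H⁺]^2 / ([Ag⁺]^2·P(H₂)) = 1780.
E = E° − (0.0592/2) log Q = 0.80 − (0.0592/2)(3.251) = 0.704 V.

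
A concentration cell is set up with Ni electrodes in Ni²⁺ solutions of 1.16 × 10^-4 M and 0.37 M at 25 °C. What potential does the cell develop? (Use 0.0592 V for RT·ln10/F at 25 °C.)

Both half-cells are Ni²⁺/Ni, so E°_cell = 0. The concentrated side is the cathode; the cell reaction moves Ni²⁺ from high to low concentration with n = 2.
Q = [Ni²⁺]_dilute/[Ni²⁺]_conc = 1.16 × 10^-4/0.37 = 3.14 × 10^-4.
E = 0 − (0.0592/2) log Q = −(0.0592/2)(-3.504) = 0.1037 V.

0.10 V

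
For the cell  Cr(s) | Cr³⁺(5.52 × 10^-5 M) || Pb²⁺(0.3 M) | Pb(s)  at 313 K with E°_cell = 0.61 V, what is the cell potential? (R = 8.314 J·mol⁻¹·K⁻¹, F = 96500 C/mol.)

Balancing electrons gives n = 6; the reaction quotient is Q = [Cr³⁺]^2/[Pb²⁺]^3 = 1.13 × 10^-7.
E = E° − (RT/nF) ln Q = 0.61 − (8.314×313)/(6×96500) × (-15.997) = 0.610 + 0.072 = 0.682 V.

0.682 V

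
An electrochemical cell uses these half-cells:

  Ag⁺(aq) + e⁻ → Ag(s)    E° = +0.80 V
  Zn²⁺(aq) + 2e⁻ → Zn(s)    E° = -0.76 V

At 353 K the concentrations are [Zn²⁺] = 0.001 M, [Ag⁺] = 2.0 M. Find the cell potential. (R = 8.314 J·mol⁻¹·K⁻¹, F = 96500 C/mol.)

The Ag⁺/Ag couple has the higher reduction potential and acts as the cathode, so E°_cell = +0.80 − (-0.76) = 1.56 V.
Balancing electrons gives n = 2; the reaction quotient is Q = [Zn²⁺]/[Ag⁺]^2 = 2.5 × 10^-4.
E = E° − (RT/nF) ln Q = 1.56 − (8.314×353)/(2×96500) × (-8.294) = 1.560 + 0.126 = 1.686 V.

1.69 V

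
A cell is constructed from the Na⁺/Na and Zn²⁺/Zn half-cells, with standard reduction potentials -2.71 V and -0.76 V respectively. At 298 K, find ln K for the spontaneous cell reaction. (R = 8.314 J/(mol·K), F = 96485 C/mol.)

ln K = 151.9

E°_cell = -0.76 − (-2.71) = 1.95 V, with n = 2 electrons transferred.
At equilibrium E = 0, so the Nernst equation gives ln K = nFE°/RT = (2)(96485)(1.95)/((8.314)(298)) = 151.88.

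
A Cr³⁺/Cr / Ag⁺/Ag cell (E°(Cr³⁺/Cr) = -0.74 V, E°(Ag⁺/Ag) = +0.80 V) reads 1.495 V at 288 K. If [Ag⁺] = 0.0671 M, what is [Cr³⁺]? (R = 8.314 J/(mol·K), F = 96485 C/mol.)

0.07 M

From the Nernst equation, ln Q = nF(E° − E)/RT = 3×96485×(1.54 − 1.495)/(8.314×288) = 5.440, so Q = 230.
With Q = [Cr³⁺]/[Ag⁺]^3 and the known concentrations, [Cr³⁺] in the numerator gives [Cr³⁺] = 0.07 M.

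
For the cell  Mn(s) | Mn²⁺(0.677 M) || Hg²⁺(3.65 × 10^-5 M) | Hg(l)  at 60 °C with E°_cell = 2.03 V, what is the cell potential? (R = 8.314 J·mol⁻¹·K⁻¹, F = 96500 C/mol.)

Balancing electrons gives n = 2; the reaction quotient is Q = [Mn²⁺]/[Hg²⁺] = 1.85 × 10^4.
E = E° − (RT/nF) ln Q = 2.03 − (8.314×333)/(2×96500) × (9.828) = 2.030 − 0.141 = 1.889 V.

1.89 V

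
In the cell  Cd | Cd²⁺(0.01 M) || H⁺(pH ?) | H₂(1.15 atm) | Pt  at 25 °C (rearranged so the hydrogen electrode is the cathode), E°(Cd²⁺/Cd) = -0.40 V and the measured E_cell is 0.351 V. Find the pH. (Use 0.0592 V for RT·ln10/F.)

pH = 1.80

E°_cell = 0.40 V and n = 2.
log Q = n(E° − E)/0.0592 = 2×(0.40 − 0.351)/0.0592 = 1.655.
With Q = [Cd²⁺]·P(H₂) / [H⁺]^2, solving for [H⁺] gives log[H⁺] = -1.797, so pH = 1.80.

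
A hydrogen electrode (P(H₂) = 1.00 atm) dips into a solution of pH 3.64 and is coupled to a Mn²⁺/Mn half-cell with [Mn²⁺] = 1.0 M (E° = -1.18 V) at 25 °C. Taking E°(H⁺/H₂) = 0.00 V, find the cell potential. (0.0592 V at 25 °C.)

The hydrogen couple is the cathode, so E°_cell = 1.18 V; n = 2.
[H⁺] = 10^(−3.64) = 2.3 × 10^-4 M, and Q = [Mn²⁺]·P(H₂) / [H⁺]^2 = 1.91 × 10^7.
E = E° − (0.0592/2) log Q = 1.18 − (0.0592/2)(7.280) = 0.965 V.

0.96 V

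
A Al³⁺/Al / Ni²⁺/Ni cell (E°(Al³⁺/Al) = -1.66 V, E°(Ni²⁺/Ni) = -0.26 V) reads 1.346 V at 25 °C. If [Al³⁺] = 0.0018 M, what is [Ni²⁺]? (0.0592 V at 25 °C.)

From the Nernst equation, log Q = n(E° − E)/0.0592 = 6(1.40 − 1.346)/0.0592 = 5.473, so Q = 2.97 × 10^5.
With Q = [Al³⁺]^2/[Ni²⁺]^3 and the known concentrations, [Ni²⁺]^3 in the denominator gives [Ni²⁺] = 2.2 × 10^-4 M.

2.2 × 10^-4 M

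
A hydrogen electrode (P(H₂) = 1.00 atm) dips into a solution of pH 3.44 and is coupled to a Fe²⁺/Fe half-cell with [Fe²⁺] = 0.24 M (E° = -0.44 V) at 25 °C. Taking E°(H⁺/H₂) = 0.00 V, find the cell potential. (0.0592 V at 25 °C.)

0.25 V

The hydrogen couple is the cathode, so E°_cell = 0.44 V; n = 2.
[H⁺] = 10^(−3.44) = 3.6 × 10^-4 M, and Q = [Fe²⁺]·P(H₂) / [H⁺]^2 = 1.82 × 10^6.
E = E° − (0.0592/2) log Q = 0.44 − (0.0592/2)(6.260) = 0.255 V.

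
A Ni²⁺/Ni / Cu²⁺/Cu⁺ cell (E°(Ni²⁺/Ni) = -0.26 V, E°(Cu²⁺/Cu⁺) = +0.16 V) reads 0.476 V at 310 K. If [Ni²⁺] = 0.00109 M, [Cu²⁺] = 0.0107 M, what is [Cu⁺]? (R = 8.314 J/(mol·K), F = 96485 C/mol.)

0.04 M

From the Nernst equation, ln Q = nF(E° − E)/RT = 2×96485×(0.42 − 0.476)/(8.314×310) = -4.193, so Q = 0.0151.
With Q = [Ni²⁺]·[Cu⁺]^2/[Cu²⁺]^2 and the known concentrations, [Cu⁺]^2 in the numerator gives [Cu⁺] = 0.04 M.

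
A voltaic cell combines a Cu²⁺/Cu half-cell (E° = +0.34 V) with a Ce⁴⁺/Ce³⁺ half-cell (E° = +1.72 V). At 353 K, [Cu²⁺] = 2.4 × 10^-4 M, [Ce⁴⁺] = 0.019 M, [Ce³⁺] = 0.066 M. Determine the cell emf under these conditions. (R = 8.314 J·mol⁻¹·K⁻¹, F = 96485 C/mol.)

1.47 V

The Ce⁴⁺/Ce³⁺ couple has the higher reduction potential and acts as the cathode, so E°_cell = +1.72 − (+0.34) = 1.38 V.
Balancing electrons gives n = 2; the reaction quotient is Q = [Cu²⁺]·[Ce³⁺]^2/[Ce⁴⁺]^2 = 0.00290.
E = E° − (RT/nF) ln Q = 1.38 − (8.314×353)/(2×96485) × (-5.844) = 1.380 + 0.089 = 1.469 V.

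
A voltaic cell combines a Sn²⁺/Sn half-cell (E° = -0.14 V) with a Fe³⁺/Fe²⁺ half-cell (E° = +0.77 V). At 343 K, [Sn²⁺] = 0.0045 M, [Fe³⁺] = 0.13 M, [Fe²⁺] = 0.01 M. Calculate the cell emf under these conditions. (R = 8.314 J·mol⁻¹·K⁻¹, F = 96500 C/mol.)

The Fe³⁺/Fe²⁺ couple has the higher reduction potential and acts as the cathode, so E°_cell = +0.77 − (-0.14) = 0.91 V.
Balancing electrons gives n = 2; the reaction quotient is Q = [Sn²⁺]·[Fe²⁺]^2/[Fe³⁺]^2 = 2.66 × 10^-5.
E = E° − (RT/nF) ln Q = 0.91 − (8.314×343)/(2×96500) × (-10.534) = 0.910 + 0.156 = 1.066 V.

1.07 V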